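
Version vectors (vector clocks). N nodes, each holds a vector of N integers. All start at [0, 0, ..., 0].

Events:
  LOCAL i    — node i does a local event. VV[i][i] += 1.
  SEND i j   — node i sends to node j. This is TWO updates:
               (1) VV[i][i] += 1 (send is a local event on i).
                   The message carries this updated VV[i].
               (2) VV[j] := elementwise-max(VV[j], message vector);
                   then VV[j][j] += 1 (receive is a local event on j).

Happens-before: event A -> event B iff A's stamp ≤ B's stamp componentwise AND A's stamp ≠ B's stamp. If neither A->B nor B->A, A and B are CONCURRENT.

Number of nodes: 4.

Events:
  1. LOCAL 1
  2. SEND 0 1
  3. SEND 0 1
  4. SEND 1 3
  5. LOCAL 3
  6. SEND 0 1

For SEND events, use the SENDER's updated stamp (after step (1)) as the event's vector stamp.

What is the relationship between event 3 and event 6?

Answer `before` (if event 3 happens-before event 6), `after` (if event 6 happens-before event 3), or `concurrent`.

Answer: before

Derivation:
Initial: VV[0]=[0, 0, 0, 0]
Initial: VV[1]=[0, 0, 0, 0]
Initial: VV[2]=[0, 0, 0, 0]
Initial: VV[3]=[0, 0, 0, 0]
Event 1: LOCAL 1: VV[1][1]++ -> VV[1]=[0, 1, 0, 0]
Event 2: SEND 0->1: VV[0][0]++ -> VV[0]=[1, 0, 0, 0], msg_vec=[1, 0, 0, 0]; VV[1]=max(VV[1],msg_vec) then VV[1][1]++ -> VV[1]=[1, 2, 0, 0]
Event 3: SEND 0->1: VV[0][0]++ -> VV[0]=[2, 0, 0, 0], msg_vec=[2, 0, 0, 0]; VV[1]=max(VV[1],msg_vec) then VV[1][1]++ -> VV[1]=[2, 3, 0, 0]
Event 4: SEND 1->3: VV[1][1]++ -> VV[1]=[2, 4, 0, 0], msg_vec=[2, 4, 0, 0]; VV[3]=max(VV[3],msg_vec) then VV[3][3]++ -> VV[3]=[2, 4, 0, 1]
Event 5: LOCAL 3: VV[3][3]++ -> VV[3]=[2, 4, 0, 2]
Event 6: SEND 0->1: VV[0][0]++ -> VV[0]=[3, 0, 0, 0], msg_vec=[3, 0, 0, 0]; VV[1]=max(VV[1],msg_vec) then VV[1][1]++ -> VV[1]=[3, 5, 0, 0]
Event 3 stamp: [2, 0, 0, 0]
Event 6 stamp: [3, 0, 0, 0]
[2, 0, 0, 0] <= [3, 0, 0, 0]? True
[3, 0, 0, 0] <= [2, 0, 0, 0]? False
Relation: before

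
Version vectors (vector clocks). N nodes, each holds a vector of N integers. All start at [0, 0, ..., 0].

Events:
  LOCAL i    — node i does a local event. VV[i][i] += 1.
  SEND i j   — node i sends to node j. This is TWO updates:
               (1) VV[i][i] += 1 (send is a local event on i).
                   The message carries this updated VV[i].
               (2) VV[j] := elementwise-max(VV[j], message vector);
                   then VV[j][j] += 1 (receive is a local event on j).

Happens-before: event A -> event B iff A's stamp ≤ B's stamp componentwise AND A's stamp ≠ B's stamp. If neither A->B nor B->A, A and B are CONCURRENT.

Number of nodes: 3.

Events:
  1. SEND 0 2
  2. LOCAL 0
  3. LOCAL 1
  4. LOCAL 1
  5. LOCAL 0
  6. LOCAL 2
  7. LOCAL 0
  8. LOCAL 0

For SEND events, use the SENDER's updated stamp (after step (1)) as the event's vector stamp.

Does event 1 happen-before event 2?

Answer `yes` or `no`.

Answer: yes

Derivation:
Initial: VV[0]=[0, 0, 0]
Initial: VV[1]=[0, 0, 0]
Initial: VV[2]=[0, 0, 0]
Event 1: SEND 0->2: VV[0][0]++ -> VV[0]=[1, 0, 0], msg_vec=[1, 0, 0]; VV[2]=max(VV[2],msg_vec) then VV[2][2]++ -> VV[2]=[1, 0, 1]
Event 2: LOCAL 0: VV[0][0]++ -> VV[0]=[2, 0, 0]
Event 3: LOCAL 1: VV[1][1]++ -> VV[1]=[0, 1, 0]
Event 4: LOCAL 1: VV[1][1]++ -> VV[1]=[0, 2, 0]
Event 5: LOCAL 0: VV[0][0]++ -> VV[0]=[3, 0, 0]
Event 6: LOCAL 2: VV[2][2]++ -> VV[2]=[1, 0, 2]
Event 7: LOCAL 0: VV[0][0]++ -> VV[0]=[4, 0, 0]
Event 8: LOCAL 0: VV[0][0]++ -> VV[0]=[5, 0, 0]
Event 1 stamp: [1, 0, 0]
Event 2 stamp: [2, 0, 0]
[1, 0, 0] <= [2, 0, 0]? True. Equal? False. Happens-before: True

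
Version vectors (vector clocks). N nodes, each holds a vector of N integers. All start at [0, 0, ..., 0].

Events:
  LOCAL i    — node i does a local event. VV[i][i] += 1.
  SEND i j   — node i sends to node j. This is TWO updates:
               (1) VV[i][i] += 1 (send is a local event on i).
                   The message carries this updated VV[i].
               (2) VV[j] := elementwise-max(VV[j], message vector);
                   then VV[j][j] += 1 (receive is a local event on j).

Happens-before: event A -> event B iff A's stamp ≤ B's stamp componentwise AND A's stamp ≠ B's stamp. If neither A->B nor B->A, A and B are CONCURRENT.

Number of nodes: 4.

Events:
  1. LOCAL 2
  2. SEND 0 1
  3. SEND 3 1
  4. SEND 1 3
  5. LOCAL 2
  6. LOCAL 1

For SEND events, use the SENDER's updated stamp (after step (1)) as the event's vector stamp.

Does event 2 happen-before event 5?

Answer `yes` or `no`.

Answer: no

Derivation:
Initial: VV[0]=[0, 0, 0, 0]
Initial: VV[1]=[0, 0, 0, 0]
Initial: VV[2]=[0, 0, 0, 0]
Initial: VV[3]=[0, 0, 0, 0]
Event 1: LOCAL 2: VV[2][2]++ -> VV[2]=[0, 0, 1, 0]
Event 2: SEND 0->1: VV[0][0]++ -> VV[0]=[1, 0, 0, 0], msg_vec=[1, 0, 0, 0]; VV[1]=max(VV[1],msg_vec) then VV[1][1]++ -> VV[1]=[1, 1, 0, 0]
Event 3: SEND 3->1: VV[3][3]++ -> VV[3]=[0, 0, 0, 1], msg_vec=[0, 0, 0, 1]; VV[1]=max(VV[1],msg_vec) then VV[1][1]++ -> VV[1]=[1, 2, 0, 1]
Event 4: SEND 1->3: VV[1][1]++ -> VV[1]=[1, 3, 0, 1], msg_vec=[1, 3, 0, 1]; VV[3]=max(VV[3],msg_vec) then VV[3][3]++ -> VV[3]=[1, 3, 0, 2]
Event 5: LOCAL 2: VV[2][2]++ -> VV[2]=[0, 0, 2, 0]
Event 6: LOCAL 1: VV[1][1]++ -> VV[1]=[1, 4, 0, 1]
Event 2 stamp: [1, 0, 0, 0]
Event 5 stamp: [0, 0, 2, 0]
[1, 0, 0, 0] <= [0, 0, 2, 0]? False. Equal? False. Happens-before: False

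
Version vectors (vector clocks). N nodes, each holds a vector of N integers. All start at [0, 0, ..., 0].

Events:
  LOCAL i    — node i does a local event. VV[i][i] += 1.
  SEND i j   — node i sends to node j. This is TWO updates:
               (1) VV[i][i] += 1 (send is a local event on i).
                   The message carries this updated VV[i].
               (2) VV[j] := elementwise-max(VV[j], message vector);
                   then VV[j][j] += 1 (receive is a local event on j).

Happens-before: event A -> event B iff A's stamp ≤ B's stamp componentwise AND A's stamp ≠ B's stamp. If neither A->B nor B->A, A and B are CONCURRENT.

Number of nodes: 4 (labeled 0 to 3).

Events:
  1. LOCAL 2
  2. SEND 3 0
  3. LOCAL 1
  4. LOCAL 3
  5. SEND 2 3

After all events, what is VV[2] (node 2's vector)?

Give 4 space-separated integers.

Answer: 0 0 2 0

Derivation:
Initial: VV[0]=[0, 0, 0, 0]
Initial: VV[1]=[0, 0, 0, 0]
Initial: VV[2]=[0, 0, 0, 0]
Initial: VV[3]=[0, 0, 0, 0]
Event 1: LOCAL 2: VV[2][2]++ -> VV[2]=[0, 0, 1, 0]
Event 2: SEND 3->0: VV[3][3]++ -> VV[3]=[0, 0, 0, 1], msg_vec=[0, 0, 0, 1]; VV[0]=max(VV[0],msg_vec) then VV[0][0]++ -> VV[0]=[1, 0, 0, 1]
Event 3: LOCAL 1: VV[1][1]++ -> VV[1]=[0, 1, 0, 0]
Event 4: LOCAL 3: VV[3][3]++ -> VV[3]=[0, 0, 0, 2]
Event 5: SEND 2->3: VV[2][2]++ -> VV[2]=[0, 0, 2, 0], msg_vec=[0, 0, 2, 0]; VV[3]=max(VV[3],msg_vec) then VV[3][3]++ -> VV[3]=[0, 0, 2, 3]
Final vectors: VV[0]=[1, 0, 0, 1]; VV[1]=[0, 1, 0, 0]; VV[2]=[0, 0, 2, 0]; VV[3]=[0, 0, 2, 3]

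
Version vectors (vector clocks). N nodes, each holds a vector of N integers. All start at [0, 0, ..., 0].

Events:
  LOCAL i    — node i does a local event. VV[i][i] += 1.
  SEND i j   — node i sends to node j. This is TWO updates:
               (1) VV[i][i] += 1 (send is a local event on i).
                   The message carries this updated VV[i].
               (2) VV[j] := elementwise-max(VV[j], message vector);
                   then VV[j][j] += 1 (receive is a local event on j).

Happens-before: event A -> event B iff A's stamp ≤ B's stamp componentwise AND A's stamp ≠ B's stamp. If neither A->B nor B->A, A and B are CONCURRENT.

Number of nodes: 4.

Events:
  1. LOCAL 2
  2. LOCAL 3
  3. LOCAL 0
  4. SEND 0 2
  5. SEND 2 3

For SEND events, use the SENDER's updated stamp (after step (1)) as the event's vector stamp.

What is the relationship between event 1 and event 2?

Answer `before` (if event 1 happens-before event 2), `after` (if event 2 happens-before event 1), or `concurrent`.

Initial: VV[0]=[0, 0, 0, 0]
Initial: VV[1]=[0, 0, 0, 0]
Initial: VV[2]=[0, 0, 0, 0]
Initial: VV[3]=[0, 0, 0, 0]
Event 1: LOCAL 2: VV[2][2]++ -> VV[2]=[0, 0, 1, 0]
Event 2: LOCAL 3: VV[3][3]++ -> VV[3]=[0, 0, 0, 1]
Event 3: LOCAL 0: VV[0][0]++ -> VV[0]=[1, 0, 0, 0]
Event 4: SEND 0->2: VV[0][0]++ -> VV[0]=[2, 0, 0, 0], msg_vec=[2, 0, 0, 0]; VV[2]=max(VV[2],msg_vec) then VV[2][2]++ -> VV[2]=[2, 0, 2, 0]
Event 5: SEND 2->3: VV[2][2]++ -> VV[2]=[2, 0, 3, 0], msg_vec=[2, 0, 3, 0]; VV[3]=max(VV[3],msg_vec) then VV[3][3]++ -> VV[3]=[2, 0, 3, 2]
Event 1 stamp: [0, 0, 1, 0]
Event 2 stamp: [0, 0, 0, 1]
[0, 0, 1, 0] <= [0, 0, 0, 1]? False
[0, 0, 0, 1] <= [0, 0, 1, 0]? False
Relation: concurrent

Answer: concurrent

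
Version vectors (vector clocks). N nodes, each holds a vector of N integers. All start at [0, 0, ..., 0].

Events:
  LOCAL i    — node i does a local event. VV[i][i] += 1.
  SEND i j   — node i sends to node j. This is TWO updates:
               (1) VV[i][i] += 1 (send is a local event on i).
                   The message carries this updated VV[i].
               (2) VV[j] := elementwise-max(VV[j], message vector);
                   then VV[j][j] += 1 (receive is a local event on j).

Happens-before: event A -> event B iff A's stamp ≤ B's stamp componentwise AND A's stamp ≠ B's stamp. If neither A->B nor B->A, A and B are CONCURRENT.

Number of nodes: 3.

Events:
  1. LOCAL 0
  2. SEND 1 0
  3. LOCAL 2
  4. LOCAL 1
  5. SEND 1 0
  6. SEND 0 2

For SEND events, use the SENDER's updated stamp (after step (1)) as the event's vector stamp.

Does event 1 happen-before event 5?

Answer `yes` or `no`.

Answer: no

Derivation:
Initial: VV[0]=[0, 0, 0]
Initial: VV[1]=[0, 0, 0]
Initial: VV[2]=[0, 0, 0]
Event 1: LOCAL 0: VV[0][0]++ -> VV[0]=[1, 0, 0]
Event 2: SEND 1->0: VV[1][1]++ -> VV[1]=[0, 1, 0], msg_vec=[0, 1, 0]; VV[0]=max(VV[0],msg_vec) then VV[0][0]++ -> VV[0]=[2, 1, 0]
Event 3: LOCAL 2: VV[2][2]++ -> VV[2]=[0, 0, 1]
Event 4: LOCAL 1: VV[1][1]++ -> VV[1]=[0, 2, 0]
Event 5: SEND 1->0: VV[1][1]++ -> VV[1]=[0, 3, 0], msg_vec=[0, 3, 0]; VV[0]=max(VV[0],msg_vec) then VV[0][0]++ -> VV[0]=[3, 3, 0]
Event 6: SEND 0->2: VV[0][0]++ -> VV[0]=[4, 3, 0], msg_vec=[4, 3, 0]; VV[2]=max(VV[2],msg_vec) then VV[2][2]++ -> VV[2]=[4, 3, 2]
Event 1 stamp: [1, 0, 0]
Event 5 stamp: [0, 3, 0]
[1, 0, 0] <= [0, 3, 0]? False. Equal? False. Happens-before: False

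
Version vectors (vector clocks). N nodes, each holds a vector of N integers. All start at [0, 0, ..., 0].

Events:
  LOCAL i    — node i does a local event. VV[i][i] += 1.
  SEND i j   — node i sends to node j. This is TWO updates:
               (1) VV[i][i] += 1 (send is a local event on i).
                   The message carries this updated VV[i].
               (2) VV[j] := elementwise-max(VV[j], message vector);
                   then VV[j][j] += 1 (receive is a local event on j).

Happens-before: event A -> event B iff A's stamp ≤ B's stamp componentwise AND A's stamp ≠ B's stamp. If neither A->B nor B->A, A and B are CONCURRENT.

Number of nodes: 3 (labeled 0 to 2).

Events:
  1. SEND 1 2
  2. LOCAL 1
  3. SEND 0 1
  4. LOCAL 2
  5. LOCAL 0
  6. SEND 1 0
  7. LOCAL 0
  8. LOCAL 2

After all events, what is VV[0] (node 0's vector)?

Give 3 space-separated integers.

Answer: 4 4 0

Derivation:
Initial: VV[0]=[0, 0, 0]
Initial: VV[1]=[0, 0, 0]
Initial: VV[2]=[0, 0, 0]
Event 1: SEND 1->2: VV[1][1]++ -> VV[1]=[0, 1, 0], msg_vec=[0, 1, 0]; VV[2]=max(VV[2],msg_vec) then VV[2][2]++ -> VV[2]=[0, 1, 1]
Event 2: LOCAL 1: VV[1][1]++ -> VV[1]=[0, 2, 0]
Event 3: SEND 0->1: VV[0][0]++ -> VV[0]=[1, 0, 0], msg_vec=[1, 0, 0]; VV[1]=max(VV[1],msg_vec) then VV[1][1]++ -> VV[1]=[1, 3, 0]
Event 4: LOCAL 2: VV[2][2]++ -> VV[2]=[0, 1, 2]
Event 5: LOCAL 0: VV[0][0]++ -> VV[0]=[2, 0, 0]
Event 6: SEND 1->0: VV[1][1]++ -> VV[1]=[1, 4, 0], msg_vec=[1, 4, 0]; VV[0]=max(VV[0],msg_vec) then VV[0][0]++ -> VV[0]=[3, 4, 0]
Event 7: LOCAL 0: VV[0][0]++ -> VV[0]=[4, 4, 0]
Event 8: LOCAL 2: VV[2][2]++ -> VV[2]=[0, 1, 3]
Final vectors: VV[0]=[4, 4, 0]; VV[1]=[1, 4, 0]; VV[2]=[0, 1, 3]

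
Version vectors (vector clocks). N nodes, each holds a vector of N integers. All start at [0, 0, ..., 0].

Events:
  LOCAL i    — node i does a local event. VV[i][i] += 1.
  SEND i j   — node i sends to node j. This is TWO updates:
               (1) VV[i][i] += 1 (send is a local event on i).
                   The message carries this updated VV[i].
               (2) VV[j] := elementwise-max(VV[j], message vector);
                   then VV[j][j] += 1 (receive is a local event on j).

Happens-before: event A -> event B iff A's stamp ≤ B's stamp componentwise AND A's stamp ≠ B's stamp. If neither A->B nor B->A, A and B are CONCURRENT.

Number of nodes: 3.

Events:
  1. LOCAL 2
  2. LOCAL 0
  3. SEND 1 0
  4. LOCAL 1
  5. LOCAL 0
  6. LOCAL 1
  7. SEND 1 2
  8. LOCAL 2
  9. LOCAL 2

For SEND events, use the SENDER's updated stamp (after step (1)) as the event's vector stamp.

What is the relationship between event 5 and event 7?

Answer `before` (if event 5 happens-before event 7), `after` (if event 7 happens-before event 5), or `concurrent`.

Initial: VV[0]=[0, 0, 0]
Initial: VV[1]=[0, 0, 0]
Initial: VV[2]=[0, 0, 0]
Event 1: LOCAL 2: VV[2][2]++ -> VV[2]=[0, 0, 1]
Event 2: LOCAL 0: VV[0][0]++ -> VV[0]=[1, 0, 0]
Event 3: SEND 1->0: VV[1][1]++ -> VV[1]=[0, 1, 0], msg_vec=[0, 1, 0]; VV[0]=max(VV[0],msg_vec) then VV[0][0]++ -> VV[0]=[2, 1, 0]
Event 4: LOCAL 1: VV[1][1]++ -> VV[1]=[0, 2, 0]
Event 5: LOCAL 0: VV[0][0]++ -> VV[0]=[3, 1, 0]
Event 6: LOCAL 1: VV[1][1]++ -> VV[1]=[0, 3, 0]
Event 7: SEND 1->2: VV[1][1]++ -> VV[1]=[0, 4, 0], msg_vec=[0, 4, 0]; VV[2]=max(VV[2],msg_vec) then VV[2][2]++ -> VV[2]=[0, 4, 2]
Event 8: LOCAL 2: VV[2][2]++ -> VV[2]=[0, 4, 3]
Event 9: LOCAL 2: VV[2][2]++ -> VV[2]=[0, 4, 4]
Event 5 stamp: [3, 1, 0]
Event 7 stamp: [0, 4, 0]
[3, 1, 0] <= [0, 4, 0]? False
[0, 4, 0] <= [3, 1, 0]? False
Relation: concurrent

Answer: concurrent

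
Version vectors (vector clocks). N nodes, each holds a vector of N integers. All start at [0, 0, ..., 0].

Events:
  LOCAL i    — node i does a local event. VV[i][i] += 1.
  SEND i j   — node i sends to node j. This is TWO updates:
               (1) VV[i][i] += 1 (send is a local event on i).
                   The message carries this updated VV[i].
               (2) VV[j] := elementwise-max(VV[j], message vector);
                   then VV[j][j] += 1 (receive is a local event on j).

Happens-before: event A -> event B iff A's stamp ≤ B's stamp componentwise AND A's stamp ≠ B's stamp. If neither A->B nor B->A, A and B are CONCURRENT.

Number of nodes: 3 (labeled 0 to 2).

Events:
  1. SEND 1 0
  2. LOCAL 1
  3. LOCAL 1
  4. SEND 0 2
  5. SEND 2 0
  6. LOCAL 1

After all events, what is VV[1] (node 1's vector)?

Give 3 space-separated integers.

Answer: 0 4 0

Derivation:
Initial: VV[0]=[0, 0, 0]
Initial: VV[1]=[0, 0, 0]
Initial: VV[2]=[0, 0, 0]
Event 1: SEND 1->0: VV[1][1]++ -> VV[1]=[0, 1, 0], msg_vec=[0, 1, 0]; VV[0]=max(VV[0],msg_vec) then VV[0][0]++ -> VV[0]=[1, 1, 0]
Event 2: LOCAL 1: VV[1][1]++ -> VV[1]=[0, 2, 0]
Event 3: LOCAL 1: VV[1][1]++ -> VV[1]=[0, 3, 0]
Event 4: SEND 0->2: VV[0][0]++ -> VV[0]=[2, 1, 0], msg_vec=[2, 1, 0]; VV[2]=max(VV[2],msg_vec) then VV[2][2]++ -> VV[2]=[2, 1, 1]
Event 5: SEND 2->0: VV[2][2]++ -> VV[2]=[2, 1, 2], msg_vec=[2, 1, 2]; VV[0]=max(VV[0],msg_vec) then VV[0][0]++ -> VV[0]=[3, 1, 2]
Event 6: LOCAL 1: VV[1][1]++ -> VV[1]=[0, 4, 0]
Final vectors: VV[0]=[3, 1, 2]; VV[1]=[0, 4, 0]; VV[2]=[2, 1, 2]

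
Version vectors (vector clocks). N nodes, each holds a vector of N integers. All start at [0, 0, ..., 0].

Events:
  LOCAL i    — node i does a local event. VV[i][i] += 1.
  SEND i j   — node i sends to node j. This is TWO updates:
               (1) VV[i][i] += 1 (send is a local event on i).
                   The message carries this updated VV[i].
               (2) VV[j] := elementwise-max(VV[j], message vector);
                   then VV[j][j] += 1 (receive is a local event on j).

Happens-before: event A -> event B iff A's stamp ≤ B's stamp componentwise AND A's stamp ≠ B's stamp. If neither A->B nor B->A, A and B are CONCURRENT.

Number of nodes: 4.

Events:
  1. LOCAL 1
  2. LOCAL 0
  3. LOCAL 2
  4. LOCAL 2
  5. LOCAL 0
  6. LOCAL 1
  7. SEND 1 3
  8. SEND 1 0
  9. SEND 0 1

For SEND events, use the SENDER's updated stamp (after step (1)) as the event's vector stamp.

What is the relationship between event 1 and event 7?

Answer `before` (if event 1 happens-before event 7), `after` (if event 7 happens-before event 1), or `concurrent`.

Answer: before

Derivation:
Initial: VV[0]=[0, 0, 0, 0]
Initial: VV[1]=[0, 0, 0, 0]
Initial: VV[2]=[0, 0, 0, 0]
Initial: VV[3]=[0, 0, 0, 0]
Event 1: LOCAL 1: VV[1][1]++ -> VV[1]=[0, 1, 0, 0]
Event 2: LOCAL 0: VV[0][0]++ -> VV[0]=[1, 0, 0, 0]
Event 3: LOCAL 2: VV[2][2]++ -> VV[2]=[0, 0, 1, 0]
Event 4: LOCAL 2: VV[2][2]++ -> VV[2]=[0, 0, 2, 0]
Event 5: LOCAL 0: VV[0][0]++ -> VV[0]=[2, 0, 0, 0]
Event 6: LOCAL 1: VV[1][1]++ -> VV[1]=[0, 2, 0, 0]
Event 7: SEND 1->3: VV[1][1]++ -> VV[1]=[0, 3, 0, 0], msg_vec=[0, 3, 0, 0]; VV[3]=max(VV[3],msg_vec) then VV[3][3]++ -> VV[3]=[0, 3, 0, 1]
Event 8: SEND 1->0: VV[1][1]++ -> VV[1]=[0, 4, 0, 0], msg_vec=[0, 4, 0, 0]; VV[0]=max(VV[0],msg_vec) then VV[0][0]++ -> VV[0]=[3, 4, 0, 0]
Event 9: SEND 0->1: VV[0][0]++ -> VV[0]=[4, 4, 0, 0], msg_vec=[4, 4, 0, 0]; VV[1]=max(VV[1],msg_vec) then VV[1][1]++ -> VV[1]=[4, 5, 0, 0]
Event 1 stamp: [0, 1, 0, 0]
Event 7 stamp: [0, 3, 0, 0]
[0, 1, 0, 0] <= [0, 3, 0, 0]? True
[0, 3, 0, 0] <= [0, 1, 0, 0]? False
Relation: before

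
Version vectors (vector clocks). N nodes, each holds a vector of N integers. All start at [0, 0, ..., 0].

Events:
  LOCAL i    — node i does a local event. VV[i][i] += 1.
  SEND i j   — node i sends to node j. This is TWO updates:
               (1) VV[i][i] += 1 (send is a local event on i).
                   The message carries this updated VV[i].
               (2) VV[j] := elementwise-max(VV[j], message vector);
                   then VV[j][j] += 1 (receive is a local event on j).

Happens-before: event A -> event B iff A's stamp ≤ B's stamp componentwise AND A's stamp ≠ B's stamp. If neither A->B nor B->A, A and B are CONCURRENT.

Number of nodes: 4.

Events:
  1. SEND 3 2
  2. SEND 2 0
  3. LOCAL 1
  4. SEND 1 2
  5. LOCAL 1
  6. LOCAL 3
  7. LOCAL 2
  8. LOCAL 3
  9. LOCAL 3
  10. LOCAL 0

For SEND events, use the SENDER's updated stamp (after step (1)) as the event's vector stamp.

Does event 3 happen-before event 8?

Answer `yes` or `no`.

Answer: no

Derivation:
Initial: VV[0]=[0, 0, 0, 0]
Initial: VV[1]=[0, 0, 0, 0]
Initial: VV[2]=[0, 0, 0, 0]
Initial: VV[3]=[0, 0, 0, 0]
Event 1: SEND 3->2: VV[3][3]++ -> VV[3]=[0, 0, 0, 1], msg_vec=[0, 0, 0, 1]; VV[2]=max(VV[2],msg_vec) then VV[2][2]++ -> VV[2]=[0, 0, 1, 1]
Event 2: SEND 2->0: VV[2][2]++ -> VV[2]=[0, 0, 2, 1], msg_vec=[0, 0, 2, 1]; VV[0]=max(VV[0],msg_vec) then VV[0][0]++ -> VV[0]=[1, 0, 2, 1]
Event 3: LOCAL 1: VV[1][1]++ -> VV[1]=[0, 1, 0, 0]
Event 4: SEND 1->2: VV[1][1]++ -> VV[1]=[0, 2, 0, 0], msg_vec=[0, 2, 0, 0]; VV[2]=max(VV[2],msg_vec) then VV[2][2]++ -> VV[2]=[0, 2, 3, 1]
Event 5: LOCAL 1: VV[1][1]++ -> VV[1]=[0, 3, 0, 0]
Event 6: LOCAL 3: VV[3][3]++ -> VV[3]=[0, 0, 0, 2]
Event 7: LOCAL 2: VV[2][2]++ -> VV[2]=[0, 2, 4, 1]
Event 8: LOCAL 3: VV[3][3]++ -> VV[3]=[0, 0, 0, 3]
Event 9: LOCAL 3: VV[3][3]++ -> VV[3]=[0, 0, 0, 4]
Event 10: LOCAL 0: VV[0][0]++ -> VV[0]=[2, 0, 2, 1]
Event 3 stamp: [0, 1, 0, 0]
Event 8 stamp: [0, 0, 0, 3]
[0, 1, 0, 0] <= [0, 0, 0, 3]? False. Equal? False. Happens-before: False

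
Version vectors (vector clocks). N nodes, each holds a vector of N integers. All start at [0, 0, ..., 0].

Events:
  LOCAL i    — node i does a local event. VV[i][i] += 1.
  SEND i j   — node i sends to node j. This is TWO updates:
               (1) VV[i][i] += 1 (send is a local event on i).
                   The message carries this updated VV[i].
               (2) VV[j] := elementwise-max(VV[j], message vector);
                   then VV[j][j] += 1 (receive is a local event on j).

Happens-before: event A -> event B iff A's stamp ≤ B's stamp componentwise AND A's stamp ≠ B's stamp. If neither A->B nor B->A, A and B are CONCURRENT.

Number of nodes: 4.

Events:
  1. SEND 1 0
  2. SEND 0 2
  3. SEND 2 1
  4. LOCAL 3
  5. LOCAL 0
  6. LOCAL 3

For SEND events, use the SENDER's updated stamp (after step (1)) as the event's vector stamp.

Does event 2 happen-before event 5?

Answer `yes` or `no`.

Answer: yes

Derivation:
Initial: VV[0]=[0, 0, 0, 0]
Initial: VV[1]=[0, 0, 0, 0]
Initial: VV[2]=[0, 0, 0, 0]
Initial: VV[3]=[0, 0, 0, 0]
Event 1: SEND 1->0: VV[1][1]++ -> VV[1]=[0, 1, 0, 0], msg_vec=[0, 1, 0, 0]; VV[0]=max(VV[0],msg_vec) then VV[0][0]++ -> VV[0]=[1, 1, 0, 0]
Event 2: SEND 0->2: VV[0][0]++ -> VV[0]=[2, 1, 0, 0], msg_vec=[2, 1, 0, 0]; VV[2]=max(VV[2],msg_vec) then VV[2][2]++ -> VV[2]=[2, 1, 1, 0]
Event 3: SEND 2->1: VV[2][2]++ -> VV[2]=[2, 1, 2, 0], msg_vec=[2, 1, 2, 0]; VV[1]=max(VV[1],msg_vec) then VV[1][1]++ -> VV[1]=[2, 2, 2, 0]
Event 4: LOCAL 3: VV[3][3]++ -> VV[3]=[0, 0, 0, 1]
Event 5: LOCAL 0: VV[0][0]++ -> VV[0]=[3, 1, 0, 0]
Event 6: LOCAL 3: VV[3][3]++ -> VV[3]=[0, 0, 0, 2]
Event 2 stamp: [2, 1, 0, 0]
Event 5 stamp: [3, 1, 0, 0]
[2, 1, 0, 0] <= [3, 1, 0, 0]? True. Equal? False. Happens-before: True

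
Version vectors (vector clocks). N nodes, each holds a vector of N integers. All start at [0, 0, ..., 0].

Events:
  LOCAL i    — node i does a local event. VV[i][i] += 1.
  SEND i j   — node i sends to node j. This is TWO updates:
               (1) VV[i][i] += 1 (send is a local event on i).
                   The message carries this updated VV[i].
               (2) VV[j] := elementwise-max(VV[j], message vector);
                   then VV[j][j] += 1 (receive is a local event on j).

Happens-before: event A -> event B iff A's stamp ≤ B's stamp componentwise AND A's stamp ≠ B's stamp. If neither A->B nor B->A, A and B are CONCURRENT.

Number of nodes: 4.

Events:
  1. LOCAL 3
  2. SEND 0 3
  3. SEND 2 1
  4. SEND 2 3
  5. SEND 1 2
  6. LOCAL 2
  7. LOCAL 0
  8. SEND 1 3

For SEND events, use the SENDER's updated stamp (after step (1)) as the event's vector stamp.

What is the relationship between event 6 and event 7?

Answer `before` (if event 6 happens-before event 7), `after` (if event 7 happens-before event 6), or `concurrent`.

Answer: concurrent

Derivation:
Initial: VV[0]=[0, 0, 0, 0]
Initial: VV[1]=[0, 0, 0, 0]
Initial: VV[2]=[0, 0, 0, 0]
Initial: VV[3]=[0, 0, 0, 0]
Event 1: LOCAL 3: VV[3][3]++ -> VV[3]=[0, 0, 0, 1]
Event 2: SEND 0->3: VV[0][0]++ -> VV[0]=[1, 0, 0, 0], msg_vec=[1, 0, 0, 0]; VV[3]=max(VV[3],msg_vec) then VV[3][3]++ -> VV[3]=[1, 0, 0, 2]
Event 3: SEND 2->1: VV[2][2]++ -> VV[2]=[0, 0, 1, 0], msg_vec=[0, 0, 1, 0]; VV[1]=max(VV[1],msg_vec) then VV[1][1]++ -> VV[1]=[0, 1, 1, 0]
Event 4: SEND 2->3: VV[2][2]++ -> VV[2]=[0, 0, 2, 0], msg_vec=[0, 0, 2, 0]; VV[3]=max(VV[3],msg_vec) then VV[3][3]++ -> VV[3]=[1, 0, 2, 3]
Event 5: SEND 1->2: VV[1][1]++ -> VV[1]=[0, 2, 1, 0], msg_vec=[0, 2, 1, 0]; VV[2]=max(VV[2],msg_vec) then VV[2][2]++ -> VV[2]=[0, 2, 3, 0]
Event 6: LOCAL 2: VV[2][2]++ -> VV[2]=[0, 2, 4, 0]
Event 7: LOCAL 0: VV[0][0]++ -> VV[0]=[2, 0, 0, 0]
Event 8: SEND 1->3: VV[1][1]++ -> VV[1]=[0, 3, 1, 0], msg_vec=[0, 3, 1, 0]; VV[3]=max(VV[3],msg_vec) then VV[3][3]++ -> VV[3]=[1, 3, 2, 4]
Event 6 stamp: [0, 2, 4, 0]
Event 7 stamp: [2, 0, 0, 0]
[0, 2, 4, 0] <= [2, 0, 0, 0]? False
[2, 0, 0, 0] <= [0, 2, 4, 0]? False
Relation: concurrent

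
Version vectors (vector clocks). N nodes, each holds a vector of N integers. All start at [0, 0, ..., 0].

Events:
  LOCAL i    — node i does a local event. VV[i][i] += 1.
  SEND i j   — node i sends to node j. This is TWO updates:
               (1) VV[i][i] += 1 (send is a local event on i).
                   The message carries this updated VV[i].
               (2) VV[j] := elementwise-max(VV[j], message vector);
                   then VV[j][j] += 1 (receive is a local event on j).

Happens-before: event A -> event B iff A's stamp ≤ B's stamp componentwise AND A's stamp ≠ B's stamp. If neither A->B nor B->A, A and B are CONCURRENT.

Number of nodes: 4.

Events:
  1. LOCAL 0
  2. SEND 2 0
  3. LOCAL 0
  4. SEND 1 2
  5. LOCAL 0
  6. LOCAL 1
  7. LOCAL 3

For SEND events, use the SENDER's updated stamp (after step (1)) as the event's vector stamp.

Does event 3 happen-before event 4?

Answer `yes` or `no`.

Answer: no

Derivation:
Initial: VV[0]=[0, 0, 0, 0]
Initial: VV[1]=[0, 0, 0, 0]
Initial: VV[2]=[0, 0, 0, 0]
Initial: VV[3]=[0, 0, 0, 0]
Event 1: LOCAL 0: VV[0][0]++ -> VV[0]=[1, 0, 0, 0]
Event 2: SEND 2->0: VV[2][2]++ -> VV[2]=[0, 0, 1, 0], msg_vec=[0, 0, 1, 0]; VV[0]=max(VV[0],msg_vec) then VV[0][0]++ -> VV[0]=[2, 0, 1, 0]
Event 3: LOCAL 0: VV[0][0]++ -> VV[0]=[3, 0, 1, 0]
Event 4: SEND 1->2: VV[1][1]++ -> VV[1]=[0, 1, 0, 0], msg_vec=[0, 1, 0, 0]; VV[2]=max(VV[2],msg_vec) then VV[2][2]++ -> VV[2]=[0, 1, 2, 0]
Event 5: LOCAL 0: VV[0][0]++ -> VV[0]=[4, 0, 1, 0]
Event 6: LOCAL 1: VV[1][1]++ -> VV[1]=[0, 2, 0, 0]
Event 7: LOCAL 3: VV[3][3]++ -> VV[3]=[0, 0, 0, 1]
Event 3 stamp: [3, 0, 1, 0]
Event 4 stamp: [0, 1, 0, 0]
[3, 0, 1, 0] <= [0, 1, 0, 0]? False. Equal? False. Happens-before: False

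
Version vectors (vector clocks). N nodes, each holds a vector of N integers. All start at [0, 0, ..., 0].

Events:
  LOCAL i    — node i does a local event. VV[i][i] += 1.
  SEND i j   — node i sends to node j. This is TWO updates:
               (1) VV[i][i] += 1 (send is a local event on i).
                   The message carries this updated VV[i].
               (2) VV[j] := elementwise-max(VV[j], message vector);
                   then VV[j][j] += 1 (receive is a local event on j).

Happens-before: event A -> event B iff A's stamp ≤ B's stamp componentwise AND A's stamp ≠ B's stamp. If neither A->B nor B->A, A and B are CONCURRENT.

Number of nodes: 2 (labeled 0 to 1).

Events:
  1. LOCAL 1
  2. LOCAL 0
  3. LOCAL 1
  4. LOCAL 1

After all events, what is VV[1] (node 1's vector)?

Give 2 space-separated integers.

Answer: 0 3

Derivation:
Initial: VV[0]=[0, 0]
Initial: VV[1]=[0, 0]
Event 1: LOCAL 1: VV[1][1]++ -> VV[1]=[0, 1]
Event 2: LOCAL 0: VV[0][0]++ -> VV[0]=[1, 0]
Event 3: LOCAL 1: VV[1][1]++ -> VV[1]=[0, 2]
Event 4: LOCAL 1: VV[1][1]++ -> VV[1]=[0, 3]
Final vectors: VV[0]=[1, 0]; VV[1]=[0, 3]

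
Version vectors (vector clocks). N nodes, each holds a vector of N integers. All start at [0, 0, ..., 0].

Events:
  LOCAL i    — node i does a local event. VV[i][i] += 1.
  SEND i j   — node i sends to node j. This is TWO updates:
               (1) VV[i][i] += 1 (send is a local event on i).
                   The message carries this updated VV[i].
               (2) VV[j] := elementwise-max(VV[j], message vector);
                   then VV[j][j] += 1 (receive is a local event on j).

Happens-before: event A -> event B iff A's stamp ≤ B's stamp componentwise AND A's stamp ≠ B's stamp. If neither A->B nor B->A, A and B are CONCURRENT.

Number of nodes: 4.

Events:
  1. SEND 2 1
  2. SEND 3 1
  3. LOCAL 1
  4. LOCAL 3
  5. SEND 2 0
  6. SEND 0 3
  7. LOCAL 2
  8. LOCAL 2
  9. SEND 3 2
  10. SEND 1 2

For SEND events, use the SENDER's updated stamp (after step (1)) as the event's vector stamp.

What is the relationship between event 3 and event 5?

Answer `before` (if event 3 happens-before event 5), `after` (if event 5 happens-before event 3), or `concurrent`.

Initial: VV[0]=[0, 0, 0, 0]
Initial: VV[1]=[0, 0, 0, 0]
Initial: VV[2]=[0, 0, 0, 0]
Initial: VV[3]=[0, 0, 0, 0]
Event 1: SEND 2->1: VV[2][2]++ -> VV[2]=[0, 0, 1, 0], msg_vec=[0, 0, 1, 0]; VV[1]=max(VV[1],msg_vec) then VV[1][1]++ -> VV[1]=[0, 1, 1, 0]
Event 2: SEND 3->1: VV[3][3]++ -> VV[3]=[0, 0, 0, 1], msg_vec=[0, 0, 0, 1]; VV[1]=max(VV[1],msg_vec) then VV[1][1]++ -> VV[1]=[0, 2, 1, 1]
Event 3: LOCAL 1: VV[1][1]++ -> VV[1]=[0, 3, 1, 1]
Event 4: LOCAL 3: VV[3][3]++ -> VV[3]=[0, 0, 0, 2]
Event 5: SEND 2->0: VV[2][2]++ -> VV[2]=[0, 0, 2, 0], msg_vec=[0, 0, 2, 0]; VV[0]=max(VV[0],msg_vec) then VV[0][0]++ -> VV[0]=[1, 0, 2, 0]
Event 6: SEND 0->3: VV[0][0]++ -> VV[0]=[2, 0, 2, 0], msg_vec=[2, 0, 2, 0]; VV[3]=max(VV[3],msg_vec) then VV[3][3]++ -> VV[3]=[2, 0, 2, 3]
Event 7: LOCAL 2: VV[2][2]++ -> VV[2]=[0, 0, 3, 0]
Event 8: LOCAL 2: VV[2][2]++ -> VV[2]=[0, 0, 4, 0]
Event 9: SEND 3->2: VV[3][3]++ -> VV[3]=[2, 0, 2, 4], msg_vec=[2, 0, 2, 4]; VV[2]=max(VV[2],msg_vec) then VV[2][2]++ -> VV[2]=[2, 0, 5, 4]
Event 10: SEND 1->2: VV[1][1]++ -> VV[1]=[0, 4, 1, 1], msg_vec=[0, 4, 1, 1]; VV[2]=max(VV[2],msg_vec) then VV[2][2]++ -> VV[2]=[2, 4, 6, 4]
Event 3 stamp: [0, 3, 1, 1]
Event 5 stamp: [0, 0, 2, 0]
[0, 3, 1, 1] <= [0, 0, 2, 0]? False
[0, 0, 2, 0] <= [0, 3, 1, 1]? False
Relation: concurrent

Answer: concurrent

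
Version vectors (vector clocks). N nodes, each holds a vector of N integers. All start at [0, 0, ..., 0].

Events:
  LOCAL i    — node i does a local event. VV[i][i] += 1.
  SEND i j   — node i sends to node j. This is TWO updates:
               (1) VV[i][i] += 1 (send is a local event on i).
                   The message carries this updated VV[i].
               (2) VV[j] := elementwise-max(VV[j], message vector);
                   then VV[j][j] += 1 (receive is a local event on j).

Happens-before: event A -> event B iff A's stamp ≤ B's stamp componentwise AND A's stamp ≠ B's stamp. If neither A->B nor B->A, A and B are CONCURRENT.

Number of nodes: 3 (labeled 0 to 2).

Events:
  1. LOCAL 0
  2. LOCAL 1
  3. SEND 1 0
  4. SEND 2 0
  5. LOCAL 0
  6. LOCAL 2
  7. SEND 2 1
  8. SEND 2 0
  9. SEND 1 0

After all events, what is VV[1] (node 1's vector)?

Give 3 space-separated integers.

Initial: VV[0]=[0, 0, 0]
Initial: VV[1]=[0, 0, 0]
Initial: VV[2]=[0, 0, 0]
Event 1: LOCAL 0: VV[0][0]++ -> VV[0]=[1, 0, 0]
Event 2: LOCAL 1: VV[1][1]++ -> VV[1]=[0, 1, 0]
Event 3: SEND 1->0: VV[1][1]++ -> VV[1]=[0, 2, 0], msg_vec=[0, 2, 0]; VV[0]=max(VV[0],msg_vec) then VV[0][0]++ -> VV[0]=[2, 2, 0]
Event 4: SEND 2->0: VV[2][2]++ -> VV[2]=[0, 0, 1], msg_vec=[0, 0, 1]; VV[0]=max(VV[0],msg_vec) then VV[0][0]++ -> VV[0]=[3, 2, 1]
Event 5: LOCAL 0: VV[0][0]++ -> VV[0]=[4, 2, 1]
Event 6: LOCAL 2: VV[2][2]++ -> VV[2]=[0, 0, 2]
Event 7: SEND 2->1: VV[2][2]++ -> VV[2]=[0, 0, 3], msg_vec=[0, 0, 3]; VV[1]=max(VV[1],msg_vec) then VV[1][1]++ -> VV[1]=[0, 3, 3]
Event 8: SEND 2->0: VV[2][2]++ -> VV[2]=[0, 0, 4], msg_vec=[0, 0, 4]; VV[0]=max(VV[0],msg_vec) then VV[0][0]++ -> VV[0]=[5, 2, 4]
Event 9: SEND 1->0: VV[1][1]++ -> VV[1]=[0, 4, 3], msg_vec=[0, 4, 3]; VV[0]=max(VV[0],msg_vec) then VV[0][0]++ -> VV[0]=[6, 4, 4]
Final vectors: VV[0]=[6, 4, 4]; VV[1]=[0, 4, 3]; VV[2]=[0, 0, 4]

Answer: 0 4 3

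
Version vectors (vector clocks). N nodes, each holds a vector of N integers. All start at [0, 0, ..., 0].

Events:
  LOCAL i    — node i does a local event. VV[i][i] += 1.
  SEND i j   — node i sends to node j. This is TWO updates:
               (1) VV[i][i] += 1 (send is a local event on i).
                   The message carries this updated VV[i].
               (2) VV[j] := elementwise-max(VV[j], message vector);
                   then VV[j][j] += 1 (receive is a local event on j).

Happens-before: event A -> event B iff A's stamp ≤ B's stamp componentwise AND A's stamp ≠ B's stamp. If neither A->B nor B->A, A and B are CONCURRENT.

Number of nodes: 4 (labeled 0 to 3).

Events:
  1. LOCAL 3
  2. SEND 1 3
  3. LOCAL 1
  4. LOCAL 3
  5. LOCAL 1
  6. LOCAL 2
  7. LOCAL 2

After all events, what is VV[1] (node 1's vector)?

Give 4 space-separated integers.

Answer: 0 3 0 0

Derivation:
Initial: VV[0]=[0, 0, 0, 0]
Initial: VV[1]=[0, 0, 0, 0]
Initial: VV[2]=[0, 0, 0, 0]
Initial: VV[3]=[0, 0, 0, 0]
Event 1: LOCAL 3: VV[3][3]++ -> VV[3]=[0, 0, 0, 1]
Event 2: SEND 1->3: VV[1][1]++ -> VV[1]=[0, 1, 0, 0], msg_vec=[0, 1, 0, 0]; VV[3]=max(VV[3],msg_vec) then VV[3][3]++ -> VV[3]=[0, 1, 0, 2]
Event 3: LOCAL 1: VV[1][1]++ -> VV[1]=[0, 2, 0, 0]
Event 4: LOCAL 3: VV[3][3]++ -> VV[3]=[0, 1, 0, 3]
Event 5: LOCAL 1: VV[1][1]++ -> VV[1]=[0, 3, 0, 0]
Event 6: LOCAL 2: VV[2][2]++ -> VV[2]=[0, 0, 1, 0]
Event 7: LOCAL 2: VV[2][2]++ -> VV[2]=[0, 0, 2, 0]
Final vectors: VV[0]=[0, 0, 0, 0]; VV[1]=[0, 3, 0, 0]; VV[2]=[0, 0, 2, 0]; VV[3]=[0, 1, 0, 3]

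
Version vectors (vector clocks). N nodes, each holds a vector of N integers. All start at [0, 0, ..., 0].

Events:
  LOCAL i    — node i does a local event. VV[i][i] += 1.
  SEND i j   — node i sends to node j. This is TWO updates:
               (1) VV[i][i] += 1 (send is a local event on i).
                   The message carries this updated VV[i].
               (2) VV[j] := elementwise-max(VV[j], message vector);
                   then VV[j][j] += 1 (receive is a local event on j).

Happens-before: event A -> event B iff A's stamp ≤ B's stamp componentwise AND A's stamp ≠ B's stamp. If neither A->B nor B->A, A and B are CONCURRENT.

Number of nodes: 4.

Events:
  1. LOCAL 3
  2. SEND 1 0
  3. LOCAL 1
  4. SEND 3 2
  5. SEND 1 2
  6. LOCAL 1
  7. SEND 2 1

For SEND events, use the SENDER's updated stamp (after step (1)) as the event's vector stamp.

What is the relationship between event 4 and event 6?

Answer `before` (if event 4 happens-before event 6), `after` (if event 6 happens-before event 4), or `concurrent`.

Answer: concurrent

Derivation:
Initial: VV[0]=[0, 0, 0, 0]
Initial: VV[1]=[0, 0, 0, 0]
Initial: VV[2]=[0, 0, 0, 0]
Initial: VV[3]=[0, 0, 0, 0]
Event 1: LOCAL 3: VV[3][3]++ -> VV[3]=[0, 0, 0, 1]
Event 2: SEND 1->0: VV[1][1]++ -> VV[1]=[0, 1, 0, 0], msg_vec=[0, 1, 0, 0]; VV[0]=max(VV[0],msg_vec) then VV[0][0]++ -> VV[0]=[1, 1, 0, 0]
Event 3: LOCAL 1: VV[1][1]++ -> VV[1]=[0, 2, 0, 0]
Event 4: SEND 3->2: VV[3][3]++ -> VV[3]=[0, 0, 0, 2], msg_vec=[0, 0, 0, 2]; VV[2]=max(VV[2],msg_vec) then VV[2][2]++ -> VV[2]=[0, 0, 1, 2]
Event 5: SEND 1->2: VV[1][1]++ -> VV[1]=[0, 3, 0, 0], msg_vec=[0, 3, 0, 0]; VV[2]=max(VV[2],msg_vec) then VV[2][2]++ -> VV[2]=[0, 3, 2, 2]
Event 6: LOCAL 1: VV[1][1]++ -> VV[1]=[0, 4, 0, 0]
Event 7: SEND 2->1: VV[2][2]++ -> VV[2]=[0, 3, 3, 2], msg_vec=[0, 3, 3, 2]; VV[1]=max(VV[1],msg_vec) then VV[1][1]++ -> VV[1]=[0, 5, 3, 2]
Event 4 stamp: [0, 0, 0, 2]
Event 6 stamp: [0, 4, 0, 0]
[0, 0, 0, 2] <= [0, 4, 0, 0]? False
[0, 4, 0, 0] <= [0, 0, 0, 2]? False
Relation: concurrent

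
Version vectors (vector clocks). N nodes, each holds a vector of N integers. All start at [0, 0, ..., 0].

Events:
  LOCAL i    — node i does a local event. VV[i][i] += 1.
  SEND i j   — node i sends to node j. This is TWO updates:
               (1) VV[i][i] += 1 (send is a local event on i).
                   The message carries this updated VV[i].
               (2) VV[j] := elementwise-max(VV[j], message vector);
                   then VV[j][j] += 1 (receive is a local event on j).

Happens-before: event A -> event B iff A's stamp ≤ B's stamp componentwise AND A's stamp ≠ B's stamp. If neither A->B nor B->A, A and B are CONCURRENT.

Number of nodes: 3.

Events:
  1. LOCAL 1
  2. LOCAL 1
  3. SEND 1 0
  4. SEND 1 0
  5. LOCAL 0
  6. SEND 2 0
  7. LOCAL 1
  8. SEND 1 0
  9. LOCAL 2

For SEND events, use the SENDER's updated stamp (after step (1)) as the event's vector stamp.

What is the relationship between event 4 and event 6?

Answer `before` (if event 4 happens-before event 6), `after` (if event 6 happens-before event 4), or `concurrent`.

Answer: concurrent

Derivation:
Initial: VV[0]=[0, 0, 0]
Initial: VV[1]=[0, 0, 0]
Initial: VV[2]=[0, 0, 0]
Event 1: LOCAL 1: VV[1][1]++ -> VV[1]=[0, 1, 0]
Event 2: LOCAL 1: VV[1][1]++ -> VV[1]=[0, 2, 0]
Event 3: SEND 1->0: VV[1][1]++ -> VV[1]=[0, 3, 0], msg_vec=[0, 3, 0]; VV[0]=max(VV[0],msg_vec) then VV[0][0]++ -> VV[0]=[1, 3, 0]
Event 4: SEND 1->0: VV[1][1]++ -> VV[1]=[0, 4, 0], msg_vec=[0, 4, 0]; VV[0]=max(VV[0],msg_vec) then VV[0][0]++ -> VV[0]=[2, 4, 0]
Event 5: LOCAL 0: VV[0][0]++ -> VV[0]=[3, 4, 0]
Event 6: SEND 2->0: VV[2][2]++ -> VV[2]=[0, 0, 1], msg_vec=[0, 0, 1]; VV[0]=max(VV[0],msg_vec) then VV[0][0]++ -> VV[0]=[4, 4, 1]
Event 7: LOCAL 1: VV[1][1]++ -> VV[1]=[0, 5, 0]
Event 8: SEND 1->0: VV[1][1]++ -> VV[1]=[0, 6, 0], msg_vec=[0, 6, 0]; VV[0]=max(VV[0],msg_vec) then VV[0][0]++ -> VV[0]=[5, 6, 1]
Event 9: LOCAL 2: VV[2][2]++ -> VV[2]=[0, 0, 2]
Event 4 stamp: [0, 4, 0]
Event 6 stamp: [0, 0, 1]
[0, 4, 0] <= [0, 0, 1]? False
[0, 0, 1] <= [0, 4, 0]? False
Relation: concurrent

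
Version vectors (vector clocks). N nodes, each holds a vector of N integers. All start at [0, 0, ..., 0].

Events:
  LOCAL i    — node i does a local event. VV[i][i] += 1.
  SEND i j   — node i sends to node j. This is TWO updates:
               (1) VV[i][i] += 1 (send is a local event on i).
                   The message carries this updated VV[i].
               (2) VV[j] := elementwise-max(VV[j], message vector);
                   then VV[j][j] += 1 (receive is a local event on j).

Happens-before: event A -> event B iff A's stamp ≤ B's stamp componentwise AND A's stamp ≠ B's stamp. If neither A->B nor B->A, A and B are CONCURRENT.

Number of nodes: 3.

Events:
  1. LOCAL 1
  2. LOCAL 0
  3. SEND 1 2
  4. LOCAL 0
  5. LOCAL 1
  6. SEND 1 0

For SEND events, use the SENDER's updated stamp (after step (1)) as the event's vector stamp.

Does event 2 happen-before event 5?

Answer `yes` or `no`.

Answer: no

Derivation:
Initial: VV[0]=[0, 0, 0]
Initial: VV[1]=[0, 0, 0]
Initial: VV[2]=[0, 0, 0]
Event 1: LOCAL 1: VV[1][1]++ -> VV[1]=[0, 1, 0]
Event 2: LOCAL 0: VV[0][0]++ -> VV[0]=[1, 0, 0]
Event 3: SEND 1->2: VV[1][1]++ -> VV[1]=[0, 2, 0], msg_vec=[0, 2, 0]; VV[2]=max(VV[2],msg_vec) then VV[2][2]++ -> VV[2]=[0, 2, 1]
Event 4: LOCAL 0: VV[0][0]++ -> VV[0]=[2, 0, 0]
Event 5: LOCAL 1: VV[1][1]++ -> VV[1]=[0, 3, 0]
Event 6: SEND 1->0: VV[1][1]++ -> VV[1]=[0, 4, 0], msg_vec=[0, 4, 0]; VV[0]=max(VV[0],msg_vec) then VV[0][0]++ -> VV[0]=[3, 4, 0]
Event 2 stamp: [1, 0, 0]
Event 5 stamp: [0, 3, 0]
[1, 0, 0] <= [0, 3, 0]? False. Equal? False. Happens-before: False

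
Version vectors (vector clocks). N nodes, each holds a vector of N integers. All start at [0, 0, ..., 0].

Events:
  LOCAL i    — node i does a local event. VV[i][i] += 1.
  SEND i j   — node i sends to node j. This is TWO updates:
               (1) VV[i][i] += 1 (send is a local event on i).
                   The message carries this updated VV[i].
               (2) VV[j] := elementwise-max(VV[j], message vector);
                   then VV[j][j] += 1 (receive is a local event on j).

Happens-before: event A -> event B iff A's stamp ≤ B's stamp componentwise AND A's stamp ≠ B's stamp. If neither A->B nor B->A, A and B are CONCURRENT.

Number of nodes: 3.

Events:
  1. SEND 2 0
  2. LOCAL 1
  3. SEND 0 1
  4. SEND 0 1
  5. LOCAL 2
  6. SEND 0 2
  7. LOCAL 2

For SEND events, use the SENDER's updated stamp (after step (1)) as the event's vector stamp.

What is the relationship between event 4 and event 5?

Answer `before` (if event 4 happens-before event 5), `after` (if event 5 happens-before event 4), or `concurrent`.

Initial: VV[0]=[0, 0, 0]
Initial: VV[1]=[0, 0, 0]
Initial: VV[2]=[0, 0, 0]
Event 1: SEND 2->0: VV[2][2]++ -> VV[2]=[0, 0, 1], msg_vec=[0, 0, 1]; VV[0]=max(VV[0],msg_vec) then VV[0][0]++ -> VV[0]=[1, 0, 1]
Event 2: LOCAL 1: VV[1][1]++ -> VV[1]=[0, 1, 0]
Event 3: SEND 0->1: VV[0][0]++ -> VV[0]=[2, 0, 1], msg_vec=[2, 0, 1]; VV[1]=max(VV[1],msg_vec) then VV[1][1]++ -> VV[1]=[2, 2, 1]
Event 4: SEND 0->1: VV[0][0]++ -> VV[0]=[3, 0, 1], msg_vec=[3, 0, 1]; VV[1]=max(VV[1],msg_vec) then VV[1][1]++ -> VV[1]=[3, 3, 1]
Event 5: LOCAL 2: VV[2][2]++ -> VV[2]=[0, 0, 2]
Event 6: SEND 0->2: VV[0][0]++ -> VV[0]=[4, 0, 1], msg_vec=[4, 0, 1]; VV[2]=max(VV[2],msg_vec) then VV[2][2]++ -> VV[2]=[4, 0, 3]
Event 7: LOCAL 2: VV[2][2]++ -> VV[2]=[4, 0, 4]
Event 4 stamp: [3, 0, 1]
Event 5 stamp: [0, 0, 2]
[3, 0, 1] <= [0, 0, 2]? False
[0, 0, 2] <= [3, 0, 1]? False
Relation: concurrent

Answer: concurrent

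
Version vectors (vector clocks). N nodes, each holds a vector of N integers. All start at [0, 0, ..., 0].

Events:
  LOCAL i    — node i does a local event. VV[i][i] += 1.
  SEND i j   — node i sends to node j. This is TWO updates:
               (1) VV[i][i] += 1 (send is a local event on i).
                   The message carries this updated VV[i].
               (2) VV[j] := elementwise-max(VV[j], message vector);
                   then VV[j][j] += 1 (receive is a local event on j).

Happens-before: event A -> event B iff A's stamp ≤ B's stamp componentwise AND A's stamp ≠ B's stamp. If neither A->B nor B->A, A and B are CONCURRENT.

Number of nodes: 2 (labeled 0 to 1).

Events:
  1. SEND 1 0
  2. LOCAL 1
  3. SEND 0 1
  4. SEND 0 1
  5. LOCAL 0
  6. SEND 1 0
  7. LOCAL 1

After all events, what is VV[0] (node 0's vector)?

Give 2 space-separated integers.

Initial: VV[0]=[0, 0]
Initial: VV[1]=[0, 0]
Event 1: SEND 1->0: VV[1][1]++ -> VV[1]=[0, 1], msg_vec=[0, 1]; VV[0]=max(VV[0],msg_vec) then VV[0][0]++ -> VV[0]=[1, 1]
Event 2: LOCAL 1: VV[1][1]++ -> VV[1]=[0, 2]
Event 3: SEND 0->1: VV[0][0]++ -> VV[0]=[2, 1], msg_vec=[2, 1]; VV[1]=max(VV[1],msg_vec) then VV[1][1]++ -> VV[1]=[2, 3]
Event 4: SEND 0->1: VV[0][0]++ -> VV[0]=[3, 1], msg_vec=[3, 1]; VV[1]=max(VV[1],msg_vec) then VV[1][1]++ -> VV[1]=[3, 4]
Event 5: LOCAL 0: VV[0][0]++ -> VV[0]=[4, 1]
Event 6: SEND 1->0: VV[1][1]++ -> VV[1]=[3, 5], msg_vec=[3, 5]; VV[0]=max(VV[0],msg_vec) then VV[0][0]++ -> VV[0]=[5, 5]
Event 7: LOCAL 1: VV[1][1]++ -> VV[1]=[3, 6]
Final vectors: VV[0]=[5, 5]; VV[1]=[3, 6]

Answer: 5 5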